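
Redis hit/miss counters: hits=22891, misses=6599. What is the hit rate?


Formula: hit rate = hits / (hits + misses) * 100
hit rate = 22891 / (22891 + 6599) * 100
hit rate = 22891 / 29490 * 100
hit rate = 77.62%

77.62%


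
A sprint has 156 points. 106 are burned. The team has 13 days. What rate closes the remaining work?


Formula: Required rate = Remaining points / Days left
Remaining = 156 - 106 = 50 points
Required rate = 50 / 13 = 3.85 points/day

3.85 points/day


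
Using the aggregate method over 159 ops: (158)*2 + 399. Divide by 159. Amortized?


Formula: Amortized cost = Total cost / Operations
Total cost = (158 * 2) + (1 * 399)
Total cost = 316 + 399 = 715
Amortized = 715 / 159 = 4.4969

4.4969


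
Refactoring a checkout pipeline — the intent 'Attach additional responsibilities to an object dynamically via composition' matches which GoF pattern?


This matches the Decorator pattern

Decorator


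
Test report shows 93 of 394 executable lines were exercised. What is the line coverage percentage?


Coverage = covered / total * 100
Coverage = 93 / 394 * 100
Coverage = 23.6%

23.6%


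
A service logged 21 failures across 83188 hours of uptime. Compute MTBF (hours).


Formula: MTBF = Total operating time / Number of failures
MTBF = 83188 / 21
MTBF = 3961.33 hours

3961.33 hours


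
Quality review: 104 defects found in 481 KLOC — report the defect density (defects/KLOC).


Defect density = defects / KLOC
Defect density = 104 / 481
Defect density = 0.216 defects/KLOC

0.216 defects/KLOC


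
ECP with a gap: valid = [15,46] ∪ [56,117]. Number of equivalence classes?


Valid ranges: [15,46] and [56,117]
Class 1: x < 15 — invalid
Class 2: 15 ≤ x ≤ 46 — valid
Class 3: 46 < x < 56 — invalid (gap between ranges)
Class 4: 56 ≤ x ≤ 117 — valid
Class 5: x > 117 — invalid
Total equivalence classes: 5

5 equivalence classes


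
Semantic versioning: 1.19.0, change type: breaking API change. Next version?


Current: 1.19.0
Change category: 'breaking API change' → major bump
SemVer rule: major bump → increment MAJOR, reset MINOR and PATCH to 0
New: 2.0.0

2.0.0


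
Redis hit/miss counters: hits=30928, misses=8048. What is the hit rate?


Formula: hit rate = hits / (hits + misses) * 100
hit rate = 30928 / (30928 + 8048) * 100
hit rate = 30928 / 38976 * 100
hit rate = 79.35%

79.35%


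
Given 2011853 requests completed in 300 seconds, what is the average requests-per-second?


Formula: throughput = requests / seconds
throughput = 2011853 / 300
throughput = 6706.18 requests/second

6706.18 requests/second


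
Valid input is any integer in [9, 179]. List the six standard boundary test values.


Range: [9, 179]
Boundaries: just below min, min, min+1, max-1, max, just above max
Values: [8, 9, 10, 178, 179, 180]

[8, 9, 10, 178, 179, 180]


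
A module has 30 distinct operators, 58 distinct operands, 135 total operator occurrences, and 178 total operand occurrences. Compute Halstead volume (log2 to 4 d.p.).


Formula: V = N * log2(η), where N = N1 + N2 and η = η1 + η2
η = 30 + 58 = 88
N = 135 + 178 = 313
log2(88) ≈ 6.4594
V = 313 * 6.4594 = 2021.79

2021.79


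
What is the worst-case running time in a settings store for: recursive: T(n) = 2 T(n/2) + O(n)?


Reasoning: master theorem case 2 (merge-sort recurrence)
Complexity: O(n log n)

O(n log n)


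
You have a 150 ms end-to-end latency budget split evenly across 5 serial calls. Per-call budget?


Formula: per_stage = total_budget / stages
per_stage = 150 / 5
per_stage = 30.0 ms

30.0 ms


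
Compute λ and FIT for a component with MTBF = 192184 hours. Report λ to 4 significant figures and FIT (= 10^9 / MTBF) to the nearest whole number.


Formula: λ = 1 / MTBF; FIT = λ × 1e9 = 1e9 / MTBF
λ = 1 / 192184 ≈ 5.203e-06 failures/hour
FIT = 1e9 / 192184 ≈ 5203 failures per 1e9 hours (nearest whole number)

λ = 5.203e-06 /h, FIT = 5203


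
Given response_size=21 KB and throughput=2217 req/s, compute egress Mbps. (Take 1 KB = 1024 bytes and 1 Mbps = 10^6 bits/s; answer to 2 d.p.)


Formula: Mbps = payload_bytes * RPS * 8 / 1e6
Payload per request = 21 KB = 21 * 1024 = 21504 bytes
Total bytes/sec = 21504 * 2217 = 47674368
Total bits/sec = 47674368 * 8 = 381394944
Mbps = 381394944 / 1e6 = 381.39

381.39 Mbps


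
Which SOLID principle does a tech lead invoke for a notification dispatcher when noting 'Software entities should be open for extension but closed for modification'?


This describes the Open/Closed Principle (OCP)

Open/Closed Principle (OCP)


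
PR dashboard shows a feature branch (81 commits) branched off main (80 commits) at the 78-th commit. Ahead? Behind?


Common ancestor: commit #78
feature commits after divergence: 81 - 78 = 3
main commits after divergence: 80 - 78 = 2
feature is 3 commits ahead of main
main is 2 commits ahead of feature

feature ahead: 3, main ahead: 2


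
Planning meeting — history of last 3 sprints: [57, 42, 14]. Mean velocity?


Formula: Avg velocity = Total points / Number of sprints
Points: [57, 42, 14]
Sum = 57 + 42 + 14 = 113
Avg velocity = 113 / 3 = 37.67 points/sprint

37.67 points/sprint


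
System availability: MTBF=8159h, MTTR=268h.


Availability = MTBF / (MTBF + MTTR)
Availability = 8159 / (8159 + 268)
Availability = 8159 / 8427
Availability = 96.8197%

96.8197%


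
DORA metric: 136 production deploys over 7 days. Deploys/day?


Formula: deployments per day = releases / days
= 136 / 7
= 19.429 deploys/day
(equivalently, 136.0 deploys/week)

19.429 deploys/day


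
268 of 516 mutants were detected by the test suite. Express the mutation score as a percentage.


Mutation score = killed / total * 100
Mutation score = 268 / 516 * 100
Mutation score = 51.94%

51.94%


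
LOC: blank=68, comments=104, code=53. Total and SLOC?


Total LOC = blank + comment + code
Total LOC = 68 + 104 + 53 = 225
SLOC (source only) = code = 53

Total LOC: 225, SLOC: 53


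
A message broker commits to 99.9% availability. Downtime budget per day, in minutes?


Formula: allowed downtime = period * (100 - SLA) / 100
Period (day) = 1440 minutes
Unavailability fraction = (100 - 99.9) / 100
Allowed downtime = 1440 * (100 - 99.9) / 100
Allowed downtime = 1.44 minutes

1.44 minutes


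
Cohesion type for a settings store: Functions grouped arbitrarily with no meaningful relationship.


Reasoning: Worst: random grouping
Type: Coincidental cohesion

Coincidental cohesion


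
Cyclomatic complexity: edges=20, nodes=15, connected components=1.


Formula: V(G) = E - N + 2P
V(G) = 20 - 15 + 2*1
V(G) = 5 + 2
V(G) = 7

7


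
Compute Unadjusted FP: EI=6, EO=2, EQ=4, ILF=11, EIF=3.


UFP = EI*4 + EO*5 + EQ*4 + ILF*10 + EIF*7
UFP = 6*4 + 2*5 + 4*4 + 11*10 + 3*7
UFP = 24 + 10 + 16 + 110 + 21
UFP = 181

181


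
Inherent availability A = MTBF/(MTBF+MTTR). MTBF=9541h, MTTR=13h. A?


Availability = MTBF / (MTBF + MTTR)
Availability = 9541 / (9541 + 13)
Availability = 9541 / 9554
Availability = 99.8639%

99.8639%


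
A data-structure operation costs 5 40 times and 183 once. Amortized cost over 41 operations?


Formula: Amortized cost = Total cost / Operations
Total cost = (40 * 5) + (1 * 183)
Total cost = 200 + 183 = 383
Amortized = 383 / 41 = 9.3415

9.3415


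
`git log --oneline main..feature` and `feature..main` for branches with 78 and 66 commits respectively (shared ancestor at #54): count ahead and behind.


Common ancestor: commit #54
feature commits after divergence: 78 - 54 = 24
main commits after divergence: 66 - 54 = 12
feature is 24 commits ahead of main
main is 12 commits ahead of feature

feature ahead: 24, main ahead: 12


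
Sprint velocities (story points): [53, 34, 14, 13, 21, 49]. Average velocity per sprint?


Formula: Avg velocity = Total points / Number of sprints
Points: [53, 34, 14, 13, 21, 49]
Sum = 53 + 34 + 14 + 13 + 21 + 49 = 184
Avg velocity = 184 / 6 = 30.67 points/sprint

30.67 points/sprint


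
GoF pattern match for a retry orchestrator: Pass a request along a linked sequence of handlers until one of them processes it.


This matches the Chain of Responsibility pattern

Chain of Responsibility


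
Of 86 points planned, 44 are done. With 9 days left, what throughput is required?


Formula: Required rate = Remaining points / Days left
Remaining = 86 - 44 = 42 points
Required rate = 42 / 9 = 4.67 points/day

4.67 points/day


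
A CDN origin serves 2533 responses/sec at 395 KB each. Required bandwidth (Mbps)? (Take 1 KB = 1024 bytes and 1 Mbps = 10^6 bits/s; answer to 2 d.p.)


Formula: Mbps = payload_bytes * RPS * 8 / 1e6
Payload per request = 395 KB = 395 * 1024 = 404480 bytes
Total bytes/sec = 404480 * 2533 = 1024547840
Total bits/sec = 1024547840 * 8 = 8196382720
Mbps = 8196382720 / 1e6 = 8196.38

8196.38 Mbps


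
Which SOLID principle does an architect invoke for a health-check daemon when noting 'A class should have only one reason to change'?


This describes the Single Responsibility Principle (SRP)

Single Responsibility Principle (SRP)


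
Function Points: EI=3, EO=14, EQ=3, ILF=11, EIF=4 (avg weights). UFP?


UFP = EI*4 + EO*5 + EQ*4 + ILF*10 + EIF*7
UFP = 3*4 + 14*5 + 3*4 + 11*10 + 4*7
UFP = 12 + 70 + 12 + 110 + 28
UFP = 232

232


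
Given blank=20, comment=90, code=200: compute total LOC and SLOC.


Total LOC = blank + comment + code
Total LOC = 20 + 90 + 200 = 310
SLOC (source only) = code = 200

Total LOC: 310, SLOC: 200


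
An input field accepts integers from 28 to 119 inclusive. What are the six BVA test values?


Range: [28, 119]
Boundaries: just below min, min, min+1, max-1, max, just above max
Values: [27, 28, 29, 118, 119, 120]

[27, 28, 29, 118, 119, 120]


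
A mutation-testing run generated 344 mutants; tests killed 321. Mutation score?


Mutation score = killed / total * 100
Mutation score = 321 / 344 * 100
Mutation score = 93.31%

93.31%


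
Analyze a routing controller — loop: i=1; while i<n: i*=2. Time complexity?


Reasoning: i doubles each step so iterations are log2(n)
Complexity: O(log n)

O(log n)


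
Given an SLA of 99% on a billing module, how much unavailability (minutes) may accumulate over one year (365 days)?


Formula: allowed downtime = period * (100 - SLA) / 100
Period (year (365 days)) = 525600 minutes
Unavailability fraction = (100 - 99.0) / 100
Allowed downtime = 525600 * (100 - 99.0) / 100
Allowed downtime = 5256.0 minutes

5256.0 minutes


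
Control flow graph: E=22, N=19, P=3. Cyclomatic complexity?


Formula: V(G) = E - N + 2P
V(G) = 22 - 19 + 2*3
V(G) = 3 + 6
V(G) = 9

9


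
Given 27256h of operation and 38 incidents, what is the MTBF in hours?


Formula: MTBF = Total operating time / Number of failures
MTBF = 27256 / 38
MTBF = 717.26 hours

717.26 hours


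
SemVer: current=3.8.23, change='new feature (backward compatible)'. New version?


Current: 3.8.23
Change category: 'new feature (backward compatible)' → minor bump
SemVer rule: minor bump → increment MINOR, reset PATCH to 0 (MAJOR unchanged)
New: 3.9.0

3.9.0


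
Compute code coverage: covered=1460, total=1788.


Coverage = covered / total * 100
Coverage = 1460 / 1788 * 100
Coverage = 81.66%

81.66%


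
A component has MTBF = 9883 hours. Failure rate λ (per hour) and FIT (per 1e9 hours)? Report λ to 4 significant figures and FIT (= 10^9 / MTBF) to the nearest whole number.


Formula: λ = 1 / MTBF; FIT = λ × 1e9 = 1e9 / MTBF
λ = 1 / 9883 ≈ 1.012e-04 failures/hour
FIT = 1e9 / 9883 ≈ 101184 failures per 1e9 hours (nearest whole number)

λ = 1.012e-04 /h, FIT = 101184


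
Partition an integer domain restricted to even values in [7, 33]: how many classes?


Constraint: even integers in [7, 33]
Class 1: x < 7 — out-of-range invalid
Class 2: x in [7,33] but odd — wrong type invalid
Class 3: x in [7,33] and even — valid
Class 4: x > 33 — out-of-range invalid
Total equivalence classes: 4

4 equivalence classes


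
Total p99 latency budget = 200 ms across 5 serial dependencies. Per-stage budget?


Formula: per_stage = total_budget / stages
per_stage = 200 / 5
per_stage = 40.0 ms

40.0 ms


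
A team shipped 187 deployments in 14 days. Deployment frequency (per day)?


Formula: deployments per day = releases / days
= 187 / 14
= 13.357 deploys/day
(equivalently, 93.5 deploys/week)

13.357 deploys/day


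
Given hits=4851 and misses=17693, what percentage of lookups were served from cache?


Formula: hit rate = hits / (hits + misses) * 100
hit rate = 4851 / (4851 + 17693) * 100
hit rate = 4851 / 22544 * 100
hit rate = 21.52%

21.52%


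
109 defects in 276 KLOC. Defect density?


Defect density = defects / KLOC
Defect density = 109 / 276
Defect density = 0.395 defects/KLOC

0.395 defects/KLOC


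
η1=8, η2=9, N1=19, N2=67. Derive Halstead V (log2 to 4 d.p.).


Formula: V = N * log2(η), where N = N1 + N2 and η = η1 + η2
η = 8 + 9 = 17
N = 19 + 67 = 86
log2(17) ≈ 4.0875
V = 86 * 4.0875 = 351.53

351.53


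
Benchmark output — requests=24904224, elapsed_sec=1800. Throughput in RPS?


Formula: throughput = requests / seconds
throughput = 24904224 / 1800
throughput = 13835.68 requests/second

13835.68 requests/second


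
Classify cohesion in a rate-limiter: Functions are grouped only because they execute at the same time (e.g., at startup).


Reasoning: Related by timing only
Type: Temporal cohesion

Temporal cohesion


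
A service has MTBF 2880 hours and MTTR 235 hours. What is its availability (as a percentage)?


Availability = MTBF / (MTBF + MTTR)
Availability = 2880 / (2880 + 235)
Availability = 2880 / 3115
Availability = 92.4559%

92.4559%


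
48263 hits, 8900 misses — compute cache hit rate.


Formula: hit rate = hits / (hits + misses) * 100
hit rate = 48263 / (48263 + 8900) * 100
hit rate = 48263 / 57163 * 100
hit rate = 84.43%

84.43%


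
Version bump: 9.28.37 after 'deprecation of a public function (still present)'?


Current: 9.28.37
Change category: 'deprecation of a public function (still present)' → minor bump
SemVer rule: minor bump → increment MINOR, reset PATCH to 0 (MAJOR unchanged)
New: 9.29.0

9.29.0


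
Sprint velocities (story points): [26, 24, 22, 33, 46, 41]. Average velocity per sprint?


Formula: Avg velocity = Total points / Number of sprints
Points: [26, 24, 22, 33, 46, 41]
Sum = 26 + 24 + 22 + 33 + 46 + 41 = 192
Avg velocity = 192 / 6 = 32.0 points/sprint

32.0 points/sprint


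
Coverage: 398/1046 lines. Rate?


Coverage = covered / total * 100
Coverage = 398 / 1046 * 100
Coverage = 38.05%

38.05%


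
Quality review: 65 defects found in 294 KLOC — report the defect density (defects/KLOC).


Defect density = defects / KLOC
Defect density = 65 / 294
Defect density = 0.221 defects/KLOC

0.221 defects/KLOC


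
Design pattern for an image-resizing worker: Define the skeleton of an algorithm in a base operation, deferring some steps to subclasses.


This matches the Template Method pattern

Template Method


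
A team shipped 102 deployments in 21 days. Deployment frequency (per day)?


Formula: deployments per day = releases / days
= 102 / 21
= 4.857 deploys/day
(equivalently, 34.0 deploys/week)

4.857 deploys/day


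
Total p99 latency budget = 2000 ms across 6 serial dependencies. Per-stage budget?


Formula: per_stage = total_budget / stages
per_stage = 2000 / 6
per_stage = 333.33 ms

333.33 ms


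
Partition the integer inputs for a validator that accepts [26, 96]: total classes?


Valid range: [26, 96]
Class 1: x < 26 — invalid
Class 2: 26 ≤ x ≤ 96 — valid
Class 3: x > 96 — invalid
Total equivalence classes: 3

3 equivalence classes


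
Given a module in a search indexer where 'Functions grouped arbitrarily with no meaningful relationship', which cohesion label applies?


Reasoning: Worst: random grouping
Type: Coincidental cohesion

Coincidental cohesion


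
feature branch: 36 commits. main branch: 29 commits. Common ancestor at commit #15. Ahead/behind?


Common ancestor: commit #15
feature commits after divergence: 36 - 15 = 21
main commits after divergence: 29 - 15 = 14
feature is 21 commits ahead of main
main is 14 commits ahead of feature

feature ahead: 21, main ahead: 14


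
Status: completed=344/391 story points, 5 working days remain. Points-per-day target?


Formula: Required rate = Remaining points / Days left
Remaining = 391 - 344 = 47 points
Required rate = 47 / 5 = 9.4 points/day

9.4 points/day


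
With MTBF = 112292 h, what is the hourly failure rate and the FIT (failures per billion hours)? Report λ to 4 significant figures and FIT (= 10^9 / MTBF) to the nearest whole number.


Formula: λ = 1 / MTBF; FIT = λ × 1e9 = 1e9 / MTBF
λ = 1 / 112292 ≈ 8.905e-06 failures/hour
FIT = 1e9 / 112292 ≈ 8905 failures per 1e9 hours (nearest whole number)

λ = 8.905e-06 /h, FIT = 8905


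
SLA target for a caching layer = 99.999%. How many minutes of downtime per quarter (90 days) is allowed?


Formula: allowed downtime = period * (100 - SLA) / 100
Period (quarter (90 days)) = 129600 minutes
Unavailability fraction = (100 - 99.999) / 100
Allowed downtime = 129600 * (100 - 99.999) / 100
Allowed downtime = 1.296 minutes

1.296 minutes


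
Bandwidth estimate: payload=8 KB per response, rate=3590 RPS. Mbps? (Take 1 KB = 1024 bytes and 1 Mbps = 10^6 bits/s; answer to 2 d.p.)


Formula: Mbps = payload_bytes * RPS * 8 / 1e6
Payload per request = 8 KB = 8 * 1024 = 8192 bytes
Total bytes/sec = 8192 * 3590 = 29409280
Total bits/sec = 29409280 * 8 = 235274240
Mbps = 235274240 / 1e6 = 235.27

235.27 Mbps


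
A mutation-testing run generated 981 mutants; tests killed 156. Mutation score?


Mutation score = killed / total * 100
Mutation score = 156 / 981 * 100
Mutation score = 15.9%

15.9%


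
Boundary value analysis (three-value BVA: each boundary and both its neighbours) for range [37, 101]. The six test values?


Range: [37, 101]
Boundaries: just below min, min, min+1, max-1, max, just above max
Values: [36, 37, 38, 100, 101, 102]

[36, 37, 38, 100, 101, 102]


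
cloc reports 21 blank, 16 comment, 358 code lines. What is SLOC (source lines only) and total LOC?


Total LOC = blank + comment + code
Total LOC = 21 + 16 + 358 = 395
SLOC (source only) = code = 358

Total LOC: 395, SLOC: 358


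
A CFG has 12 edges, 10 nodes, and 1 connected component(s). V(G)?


Formula: V(G) = E - N + 2P
V(G) = 12 - 10 + 2*1
V(G) = 2 + 2
V(G) = 4

4


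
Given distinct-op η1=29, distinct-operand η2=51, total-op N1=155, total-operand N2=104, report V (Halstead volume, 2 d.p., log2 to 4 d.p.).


Formula: V = N * log2(η), where N = N1 + N2 and η = η1 + η2
η = 29 + 51 = 80
N = 155 + 104 = 259
log2(80) ≈ 6.3219
V = 259 * 6.3219 = 1637.37

1637.37


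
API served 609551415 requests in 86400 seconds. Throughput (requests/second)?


Formula: throughput = requests / seconds
throughput = 609551415 / 86400
throughput = 7054.99 requests/second

7054.99 requests/second


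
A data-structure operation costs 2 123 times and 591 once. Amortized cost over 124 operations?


Formula: Amortized cost = Total cost / Operations
Total cost = (123 * 2) + (1 * 591)
Total cost = 246 + 591 = 837
Amortized = 837 / 124 = 6.75

6.75


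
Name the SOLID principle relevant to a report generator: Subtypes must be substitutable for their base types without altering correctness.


This describes the Liskov Substitution Principle (LSP)

Liskov Substitution Principle (LSP)


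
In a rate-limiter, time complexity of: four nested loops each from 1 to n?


Reasoning: four levels of nesting
Complexity: O(n^4)

O(n^4)


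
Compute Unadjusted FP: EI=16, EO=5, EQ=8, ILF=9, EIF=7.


UFP = EI*4 + EO*5 + EQ*4 + ILF*10 + EIF*7
UFP = 16*4 + 5*5 + 8*4 + 9*10 + 7*7
UFP = 64 + 25 + 32 + 90 + 49
UFP = 260

260


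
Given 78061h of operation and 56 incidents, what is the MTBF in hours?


Formula: MTBF = Total operating time / Number of failures
MTBF = 78061 / 56
MTBF = 1393.95 hours

1393.95 hours


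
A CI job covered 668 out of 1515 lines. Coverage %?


Coverage = covered / total * 100
Coverage = 668 / 1515 * 100
Coverage = 44.09%

44.09%


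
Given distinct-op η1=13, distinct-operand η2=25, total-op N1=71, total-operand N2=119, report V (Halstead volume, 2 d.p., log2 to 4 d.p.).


Formula: V = N * log2(η), where N = N1 + N2 and η = η1 + η2
η = 13 + 25 = 38
N = 71 + 119 = 190
log2(38) ≈ 5.2479
V = 190 * 5.2479 = 997.10

997.10


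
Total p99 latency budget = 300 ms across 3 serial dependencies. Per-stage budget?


Formula: per_stage = total_budget / stages
per_stage = 300 / 3
per_stage = 100.0 ms

100.0 ms


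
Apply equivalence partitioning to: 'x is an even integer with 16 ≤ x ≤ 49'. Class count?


Constraint: even integers in [16, 49]
Class 1: x < 16 — out-of-range invalid
Class 2: x in [16,49] but odd — wrong type invalid
Class 3: x in [16,49] and even — valid
Class 4: x > 49 — out-of-range invalid
Total equivalence classes: 4

4 equivalence classes


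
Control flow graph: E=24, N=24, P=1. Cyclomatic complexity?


Formula: V(G) = E - N + 2P
V(G) = 24 - 24 + 2*1
V(G) = 0 + 2
V(G) = 2

2


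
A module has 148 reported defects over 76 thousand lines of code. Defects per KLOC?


Defect density = defects / KLOC
Defect density = 148 / 76
Defect density = 1.947 defects/KLOC

1.947 defects/KLOC


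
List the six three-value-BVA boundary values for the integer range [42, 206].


Range: [42, 206]
Boundaries: just below min, min, min+1, max-1, max, just above max
Values: [41, 42, 43, 205, 206, 207]

[41, 42, 43, 205, 206, 207]


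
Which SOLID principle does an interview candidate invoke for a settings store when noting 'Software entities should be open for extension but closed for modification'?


This describes the Open/Closed Principle (OCP)

Open/Closed Principle (OCP)


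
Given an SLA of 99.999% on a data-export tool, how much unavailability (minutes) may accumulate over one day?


Formula: allowed downtime = period * (100 - SLA) / 100
Period (day) = 1440 minutes
Unavailability fraction = (100 - 99.999) / 100
Allowed downtime = 1440 * (100 - 99.999) / 100
Allowed downtime = 0.0144 minutes

0.0144 minutes


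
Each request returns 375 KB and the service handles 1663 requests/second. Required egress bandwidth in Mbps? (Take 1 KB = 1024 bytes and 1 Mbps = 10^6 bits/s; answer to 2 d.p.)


Formula: Mbps = payload_bytes * RPS * 8 / 1e6
Payload per request = 375 KB = 375 * 1024 = 384000 bytes
Total bytes/sec = 384000 * 1663 = 638592000
Total bits/sec = 638592000 * 8 = 5108736000
Mbps = 5108736000 / 1e6 = 5108.74

5108.74 Mbps


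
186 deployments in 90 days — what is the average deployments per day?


Formula: deployments per day = releases / days
= 186 / 90
= 2.067 deploys/day
(equivalently, 14.47 deploys/week)

2.067 deploys/day


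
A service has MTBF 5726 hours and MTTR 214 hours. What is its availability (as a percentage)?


Availability = MTBF / (MTBF + MTTR)
Availability = 5726 / (5726 + 214)
Availability = 5726 / 5940
Availability = 96.3973%

96.3973%


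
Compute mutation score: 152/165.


Mutation score = killed / total * 100
Mutation score = 152 / 165 * 100
Mutation score = 92.12%

92.12%


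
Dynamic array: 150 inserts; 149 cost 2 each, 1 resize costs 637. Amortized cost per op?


Formula: Amortized cost = Total cost / Operations
Total cost = (149 * 2) + (1 * 637)
Total cost = 298 + 637 = 935
Amortized = 935 / 150 = 6.2333

6.2333


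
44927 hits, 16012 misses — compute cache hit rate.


Formula: hit rate = hits / (hits + misses) * 100
hit rate = 44927 / (44927 + 16012) * 100
hit rate = 44927 / 60939 * 100
hit rate = 73.72%

73.72%


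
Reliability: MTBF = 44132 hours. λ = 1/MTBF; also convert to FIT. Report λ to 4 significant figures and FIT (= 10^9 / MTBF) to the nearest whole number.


Formula: λ = 1 / MTBF; FIT = λ × 1e9 = 1e9 / MTBF
λ = 1 / 44132 ≈ 2.266e-05 failures/hour
FIT = 1e9 / 44132 ≈ 22659 failures per 1e9 hours (nearest whole number)

λ = 2.266e-05 /h, FIT = 22659


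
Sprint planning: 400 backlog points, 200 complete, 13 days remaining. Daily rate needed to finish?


Formula: Required rate = Remaining points / Days left
Remaining = 400 - 200 = 200 points
Required rate = 200 / 13 = 15.38 points/day

15.38 points/day


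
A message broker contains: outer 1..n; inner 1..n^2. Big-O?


Reasoning: n times n^2
Complexity: O(n^3)

O(n^3)


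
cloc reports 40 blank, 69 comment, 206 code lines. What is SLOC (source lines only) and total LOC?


Total LOC = blank + comment + code
Total LOC = 40 + 69 + 206 = 315
SLOC (source only) = code = 206

Total LOC: 315, SLOC: 206


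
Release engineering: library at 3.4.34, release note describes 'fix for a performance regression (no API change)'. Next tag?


Current: 3.4.34
Change category: 'fix for a performance regression (no API change)' → patch bump
SemVer rule: patch bump → increment PATCH (MAJOR and MINOR unchanged)
New: 3.4.35

3.4.35


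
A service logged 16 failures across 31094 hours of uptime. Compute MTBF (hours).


Formula: MTBF = Total operating time / Number of failures
MTBF = 31094 / 16
MTBF = 1943.38 hours

1943.38 hours


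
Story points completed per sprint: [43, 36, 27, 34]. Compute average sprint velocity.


Formula: Avg velocity = Total points / Number of sprints
Points: [43, 36, 27, 34]
Sum = 43 + 36 + 27 + 34 = 140
Avg velocity = 140 / 4 = 35.0 points/sprint

35.0 points/sprint


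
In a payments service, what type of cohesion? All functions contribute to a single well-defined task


Reasoning: Best: single purpose
Type: Functional cohesion

Functional cohesion


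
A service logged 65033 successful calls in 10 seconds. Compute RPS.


Formula: throughput = requests / seconds
throughput = 65033 / 10
throughput = 6503.3 requests/second

6503.3 requests/second


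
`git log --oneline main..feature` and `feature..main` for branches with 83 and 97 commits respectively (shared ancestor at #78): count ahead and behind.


Common ancestor: commit #78
feature commits after divergence: 83 - 78 = 5
main commits after divergence: 97 - 78 = 19
feature is 5 commits ahead of main
main is 19 commits ahead of feature

feature ahead: 5, main ahead: 19


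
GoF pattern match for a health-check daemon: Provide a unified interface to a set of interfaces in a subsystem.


This matches the Facade pattern

Facade


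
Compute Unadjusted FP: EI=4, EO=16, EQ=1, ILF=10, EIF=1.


UFP = EI*4 + EO*5 + EQ*4 + ILF*10 + EIF*7
UFP = 4*4 + 16*5 + 1*4 + 10*10 + 1*7
UFP = 16 + 80 + 4 + 100 + 7
UFP = 207

207


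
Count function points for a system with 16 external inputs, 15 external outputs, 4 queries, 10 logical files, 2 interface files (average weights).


UFP = EI*4 + EO*5 + EQ*4 + ILF*10 + EIF*7
UFP = 16*4 + 15*5 + 4*4 + 10*10 + 2*7
UFP = 64 + 75 + 16 + 100 + 14
UFP = 269

269


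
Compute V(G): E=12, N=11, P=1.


Formula: V(G) = E - N + 2P
V(G) = 12 - 11 + 2*1
V(G) = 1 + 2
V(G) = 3

3


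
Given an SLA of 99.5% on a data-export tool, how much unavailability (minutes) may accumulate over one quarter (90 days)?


Formula: allowed downtime = period * (100 - SLA) / 100
Period (quarter (90 days)) = 129600 minutes
Unavailability fraction = (100 - 99.5) / 100
Allowed downtime = 129600 * (100 - 99.5) / 100
Allowed downtime = 648.0 minutes

648.0 minutes


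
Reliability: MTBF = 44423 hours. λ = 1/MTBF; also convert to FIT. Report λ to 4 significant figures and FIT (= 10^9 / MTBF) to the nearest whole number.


Formula: λ = 1 / MTBF; FIT = λ × 1e9 = 1e9 / MTBF
λ = 1 / 44423 ≈ 2.251e-05 failures/hour
FIT = 1e9 / 44423 ≈ 22511 failures per 1e9 hours (nearest whole number)

λ = 2.251e-05 /h, FIT = 22511


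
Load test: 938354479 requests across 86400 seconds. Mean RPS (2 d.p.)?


Formula: throughput = requests / seconds
throughput = 938354479 / 86400
throughput = 10860.58 requests/second

10860.58 requests/second


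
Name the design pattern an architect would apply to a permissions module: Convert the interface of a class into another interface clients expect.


This matches the Adapter pattern

Adapter


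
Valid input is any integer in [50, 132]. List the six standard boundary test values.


Range: [50, 132]
Boundaries: just below min, min, min+1, max-1, max, just above max
Values: [49, 50, 51, 131, 132, 133]

[49, 50, 51, 131, 132, 133]


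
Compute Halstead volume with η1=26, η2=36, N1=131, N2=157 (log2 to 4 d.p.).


Formula: V = N * log2(η), where N = N1 + N2 and η = η1 + η2
η = 26 + 36 = 62
N = 131 + 157 = 288
log2(62) ≈ 5.9542
V = 288 * 5.9542 = 1714.81

1714.81


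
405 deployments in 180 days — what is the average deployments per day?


Formula: deployments per day = releases / days
= 405 / 180
= 2.25 deploys/day
(equivalently, 15.75 deploys/week)

2.25 deploys/day


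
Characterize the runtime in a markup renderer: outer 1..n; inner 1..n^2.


Reasoning: n times n^2
Complexity: O(n^3)

O(n^3)


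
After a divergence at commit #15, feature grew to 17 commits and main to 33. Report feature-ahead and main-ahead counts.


Common ancestor: commit #15
feature commits after divergence: 17 - 15 = 2
main commits after divergence: 33 - 15 = 18
feature is 2 commits ahead of main
main is 18 commits ahead of feature

feature ahead: 2, main ahead: 18


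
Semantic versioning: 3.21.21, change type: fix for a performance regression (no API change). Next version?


Current: 3.21.21
Change category: 'fix for a performance regression (no API change)' → patch bump
SemVer rule: patch bump → increment PATCH (MAJOR and MINOR unchanged)
New: 3.21.22

3.21.22


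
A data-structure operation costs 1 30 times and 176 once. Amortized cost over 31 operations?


Formula: Amortized cost = Total cost / Operations
Total cost = (30 * 1) + (1 * 176)
Total cost = 30 + 176 = 206
Amortized = 206 / 31 = 6.6452

6.6452


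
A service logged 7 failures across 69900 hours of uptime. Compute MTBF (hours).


Formula: MTBF = Total operating time / Number of failures
MTBF = 69900 / 7
MTBF = 9985.71 hours

9985.71 hours


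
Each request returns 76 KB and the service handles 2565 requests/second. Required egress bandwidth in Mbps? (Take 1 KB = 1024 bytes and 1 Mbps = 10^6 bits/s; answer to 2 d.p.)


Formula: Mbps = payload_bytes * RPS * 8 / 1e6
Payload per request = 76 KB = 76 * 1024 = 77824 bytes
Total bytes/sec = 77824 * 2565 = 199618560
Total bits/sec = 199618560 * 8 = 1596948480
Mbps = 1596948480 / 1e6 = 1596.95

1596.95 Mbps


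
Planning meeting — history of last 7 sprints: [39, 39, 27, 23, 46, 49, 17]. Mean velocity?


Formula: Avg velocity = Total points / Number of sprints
Points: [39, 39, 27, 23, 46, 49, 17]
Sum = 39 + 39 + 27 + 23 + 46 + 49 + 17 = 240
Avg velocity = 240 / 7 = 34.29 points/sprint

34.29 points/sprint


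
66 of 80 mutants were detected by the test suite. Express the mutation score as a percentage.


Mutation score = killed / total * 100
Mutation score = 66 / 80 * 100
Mutation score = 82.5%

82.5%


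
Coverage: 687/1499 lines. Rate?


Coverage = covered / total * 100
Coverage = 687 / 1499 * 100
Coverage = 45.83%

45.83%


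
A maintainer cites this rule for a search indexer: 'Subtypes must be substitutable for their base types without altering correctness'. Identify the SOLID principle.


This describes the Liskov Substitution Principle (LSP)

Liskov Substitution Principle (LSP)


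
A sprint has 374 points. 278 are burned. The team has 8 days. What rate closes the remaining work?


Formula: Required rate = Remaining points / Days left
Remaining = 374 - 278 = 96 points
Required rate = 96 / 8 = 12.0 points/day

12.0 points/day


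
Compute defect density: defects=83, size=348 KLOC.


Defect density = defects / KLOC
Defect density = 83 / 348
Defect density = 0.239 defects/KLOC

0.239 defects/KLOC


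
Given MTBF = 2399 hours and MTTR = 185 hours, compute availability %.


Availability = MTBF / (MTBF + MTTR)
Availability = 2399 / (2399 + 185)
Availability = 2399 / 2584
Availability = 92.8406%

92.8406%


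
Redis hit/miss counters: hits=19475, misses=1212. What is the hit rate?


Formula: hit rate = hits / (hits + misses) * 100
hit rate = 19475 / (19475 + 1212) * 100
hit rate = 19475 / 20687 * 100
hit rate = 94.14%

94.14%


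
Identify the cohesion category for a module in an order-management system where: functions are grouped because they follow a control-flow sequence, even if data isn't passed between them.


Reasoning: Grouped by order of execution within a routine, not by data flow
Type: Procedural cohesion

Procedural cohesion


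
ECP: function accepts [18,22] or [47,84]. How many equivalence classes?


Valid ranges: [18,22] and [47,84]
Class 1: x < 18 — invalid
Class 2: 18 ≤ x ≤ 22 — valid
Class 3: 22 < x < 47 — invalid (gap between ranges)
Class 4: 47 ≤ x ≤ 84 — valid
Class 5: x > 84 — invalid
Total equivalence classes: 5

5 equivalence classes


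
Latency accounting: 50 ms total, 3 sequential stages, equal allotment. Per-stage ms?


Formula: per_stage = total_budget / stages
per_stage = 50 / 3
per_stage = 16.67 ms

16.67 ms


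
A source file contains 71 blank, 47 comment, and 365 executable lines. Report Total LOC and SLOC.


Total LOC = blank + comment + code
Total LOC = 71 + 47 + 365 = 483
SLOC (source only) = code = 365

Total LOC: 483, SLOC: 365


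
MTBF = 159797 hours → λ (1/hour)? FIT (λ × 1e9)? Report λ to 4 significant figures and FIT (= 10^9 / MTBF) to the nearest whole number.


Formula: λ = 1 / MTBF; FIT = λ × 1e9 = 1e9 / MTBF
λ = 1 / 159797 ≈ 6.258e-06 failures/hour
FIT = 1e9 / 159797 ≈ 6258 failures per 1e9 hours (nearest whole number)

λ = 6.258e-06 /h, FIT = 6258


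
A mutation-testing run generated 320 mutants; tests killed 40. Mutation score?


Mutation score = killed / total * 100
Mutation score = 40 / 320 * 100
Mutation score = 12.5%

12.5%


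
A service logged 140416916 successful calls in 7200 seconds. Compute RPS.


Formula: throughput = requests / seconds
throughput = 140416916 / 7200
throughput = 19502.35 requests/second

19502.35 requests/second


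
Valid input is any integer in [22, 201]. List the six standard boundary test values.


Range: [22, 201]
Boundaries: just below min, min, min+1, max-1, max, just above max
Values: [21, 22, 23, 200, 201, 202]

[21, 22, 23, 200, 201, 202]


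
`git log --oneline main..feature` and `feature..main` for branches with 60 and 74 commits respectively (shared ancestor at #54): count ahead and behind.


Common ancestor: commit #54
feature commits after divergence: 60 - 54 = 6
main commits after divergence: 74 - 54 = 20
feature is 6 commits ahead of main
main is 20 commits ahead of feature

feature ahead: 6, main ahead: 20


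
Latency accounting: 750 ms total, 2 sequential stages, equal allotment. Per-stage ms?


Formula: per_stage = total_budget / stages
per_stage = 750 / 2
per_stage = 375.0 ms

375.0 ms


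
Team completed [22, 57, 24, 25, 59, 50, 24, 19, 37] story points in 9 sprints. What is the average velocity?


Formula: Avg velocity = Total points / Number of sprints
Points: [22, 57, 24, 25, 59, 50, 24, 19, 37]
Sum = 22 + 57 + 24 + 25 + 59 + 50 + 24 + 19 + 37 = 317
Avg velocity = 317 / 9 = 35.22 points/sprint

35.22 points/sprint


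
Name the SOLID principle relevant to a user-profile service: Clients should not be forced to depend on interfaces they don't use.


This describes the Interface Segregation Principle (ISP)

Interface Segregation Principle (ISP)


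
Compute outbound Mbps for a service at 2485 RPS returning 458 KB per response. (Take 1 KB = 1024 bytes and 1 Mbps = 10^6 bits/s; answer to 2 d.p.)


Formula: Mbps = payload_bytes * RPS * 8 / 1e6
Payload per request = 458 KB = 458 * 1024 = 468992 bytes
Total bytes/sec = 468992 * 2485 = 1165445120
Total bits/sec = 1165445120 * 8 = 9323560960
Mbps = 9323560960 / 1e6 = 9323.56

9323.56 Mbps


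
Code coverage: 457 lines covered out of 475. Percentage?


Coverage = covered / total * 100
Coverage = 457 / 475 * 100
Coverage = 96.21%

96.21%


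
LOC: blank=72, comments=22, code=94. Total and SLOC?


Total LOC = blank + comment + code
Total LOC = 72 + 22 + 94 = 188
SLOC (source only) = code = 94

Total LOC: 188, SLOC: 94


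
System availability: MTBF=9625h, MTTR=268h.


Availability = MTBF / (MTBF + MTTR)
Availability = 9625 / (9625 + 268)
Availability = 9625 / 9893
Availability = 97.291%

97.291%


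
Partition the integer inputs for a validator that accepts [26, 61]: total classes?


Valid range: [26, 61]
Class 1: x < 26 — invalid
Class 2: 26 ≤ x ≤ 61 — valid
Class 3: x > 61 — invalid
Total equivalence classes: 3

3 equivalence classes


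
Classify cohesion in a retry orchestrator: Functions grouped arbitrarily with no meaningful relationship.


Reasoning: Worst: random grouping
Type: Coincidental cohesion

Coincidental cohesion


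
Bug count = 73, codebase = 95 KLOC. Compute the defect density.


Defect density = defects / KLOC
Defect density = 73 / 95
Defect density = 0.768 defects/KLOC

0.768 defects/KLOC


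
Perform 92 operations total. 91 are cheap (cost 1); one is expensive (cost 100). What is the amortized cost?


Formula: Amortized cost = Total cost / Operations
Total cost = (91 * 1) + (1 * 100)
Total cost = 91 + 100 = 191
Amortized = 191 / 92 = 2.0761

2.0761


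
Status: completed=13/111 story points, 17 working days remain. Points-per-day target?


Formula: Required rate = Remaining points / Days left
Remaining = 111 - 13 = 98 points
Required rate = 98 / 17 = 5.76 points/day

5.76 points/day


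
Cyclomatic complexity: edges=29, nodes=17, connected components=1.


Formula: V(G) = E - N + 2P
V(G) = 29 - 17 + 2*1
V(G) = 12 + 2
V(G) = 14

14


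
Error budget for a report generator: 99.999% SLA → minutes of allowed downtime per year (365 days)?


Formula: allowed downtime = period * (100 - SLA) / 100
Period (year (365 days)) = 525600 minutes
Unavailability fraction = (100 - 99.999) / 100
Allowed downtime = 525600 * (100 - 99.999) / 100
Allowed downtime = 5.256 minutes

5.256 minutes


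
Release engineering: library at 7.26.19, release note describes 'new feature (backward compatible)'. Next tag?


Current: 7.26.19
Change category: 'new feature (backward compatible)' → minor bump
SemVer rule: minor bump → increment MINOR, reset PATCH to 0 (MAJOR unchanged)
New: 7.27.0

7.27.0


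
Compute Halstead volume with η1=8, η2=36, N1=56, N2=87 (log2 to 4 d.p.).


Formula: V = N * log2(η), where N = N1 + N2 and η = η1 + η2
η = 8 + 36 = 44
N = 56 + 87 = 143
log2(44) ≈ 5.4594
V = 143 * 5.4594 = 780.69

780.69


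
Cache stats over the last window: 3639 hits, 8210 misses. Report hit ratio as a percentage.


Formula: hit rate = hits / (hits + misses) * 100
hit rate = 3639 / (3639 + 8210) * 100
hit rate = 3639 / 11849 * 100
hit rate = 30.71%

30.71%


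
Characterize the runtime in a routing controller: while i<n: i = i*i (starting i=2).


Reasoning: squaring drives double-exponential growth; iterations ~ log log n
Complexity: O(log log n)

O(log log n)


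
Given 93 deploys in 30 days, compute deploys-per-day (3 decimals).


Formula: deployments per day = releases / days
= 93 / 30
= 3.1 deploys/day
(equivalently, 21.7 deploys/week)

3.1 deploys/day


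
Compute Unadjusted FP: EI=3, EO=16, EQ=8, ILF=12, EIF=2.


UFP = EI*4 + EO*5 + EQ*4 + ILF*10 + EIF*7
UFP = 3*4 + 16*5 + 8*4 + 12*10 + 2*7
UFP = 12 + 80 + 32 + 120 + 14
UFP = 258

258
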